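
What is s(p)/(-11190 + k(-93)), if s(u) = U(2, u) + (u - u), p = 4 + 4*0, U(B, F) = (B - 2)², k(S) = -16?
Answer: 0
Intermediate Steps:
U(B, F) = (-2 + B)²
p = 4 (p = 4 + 0 = 4)
s(u) = 0 (s(u) = (-2 + 2)² + (u - u) = 0² + 0 = 0 + 0 = 0)
s(p)/(-11190 + k(-93)) = 0/(-11190 - 16) = 0/(-11206) = 0*(-1/11206) = 0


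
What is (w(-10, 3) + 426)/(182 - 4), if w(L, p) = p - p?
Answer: 213/89 ≈ 2.3933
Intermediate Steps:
w(L, p) = 0
(w(-10, 3) + 426)/(182 - 4) = (0 + 426)/(182 - 4) = 426/178 = 426*(1/178) = 213/89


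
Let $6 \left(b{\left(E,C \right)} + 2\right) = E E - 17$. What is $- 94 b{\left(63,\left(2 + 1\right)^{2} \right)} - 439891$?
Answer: $- \frac{1504853}{3} \approx -5.0162 \cdot 10^{5}$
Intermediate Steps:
$b{\left(E,C \right)} = - \frac{29}{6} + \frac{E^{2}}{6}$ ($b{\left(E,C \right)} = -2 + \frac{E E - 17}{6} = -2 + \frac{E^{2} - 17}{6} = -2 + \frac{-17 + E^{2}}{6} = -2 + \left(- \frac{17}{6} + \frac{E^{2}}{6}\right) = - \frac{29}{6} + \frac{E^{2}}{6}$)
$- 94 b{\left(63,\left(2 + 1\right)^{2} \right)} - 439891 = - 94 \left(- \frac{29}{6} + \frac{63^{2}}{6}\right) - 439891 = - 94 \left(- \frac{29}{6} + \frac{1}{6} \cdot 3969\right) - 439891 = - 94 \left(- \frac{29}{6} + \frac{1323}{2}\right) - 439891 = \left(-94\right) \frac{1970}{3} - 439891 = - \frac{185180}{3} - 439891 = - \frac{1504853}{3}$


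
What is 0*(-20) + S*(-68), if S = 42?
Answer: -2856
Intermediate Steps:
0*(-20) + S*(-68) = 0*(-20) + 42*(-68) = 0 - 2856 = -2856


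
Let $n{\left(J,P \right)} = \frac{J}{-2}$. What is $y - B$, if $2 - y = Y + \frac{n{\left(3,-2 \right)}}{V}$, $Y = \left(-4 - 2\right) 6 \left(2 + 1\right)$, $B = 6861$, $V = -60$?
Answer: $- \frac{270041}{40} \approx -6751.0$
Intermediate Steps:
$n{\left(J,P \right)} = - \frac{J}{2}$ ($n{\left(J,P \right)} = J \left(- \frac{1}{2}\right) = - \frac{J}{2}$)
$Y = -108$ ($Y = - 6 \cdot 6 \cdot 3 = \left(-6\right) 18 = -108$)
$y = \frac{4399}{40}$ ($y = 2 - \left(-108 + \frac{\left(- \frac{1}{2}\right) 3}{-60}\right) = 2 - \left(-108 - - \frac{1}{40}\right) = 2 - \left(-108 + \frac{1}{40}\right) = 2 - - \frac{4319}{40} = 2 + \frac{4319}{40} = \frac{4399}{40} \approx 109.97$)
$y - B = \frac{4399}{40} - 6861 = - \frac{270041}{40}$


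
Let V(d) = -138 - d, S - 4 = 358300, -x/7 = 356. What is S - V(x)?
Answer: 355950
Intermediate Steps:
x = -2492 (x = -7*356 = -2492)
S = 358304 (S = 4 + 358300 = 358304)
S - V(x) = 358304 - (-138 - 1*(-2492)) = 358304 - (-138 + 2492) = 358304 - 1*2354 = 358304 - 2354 = 355950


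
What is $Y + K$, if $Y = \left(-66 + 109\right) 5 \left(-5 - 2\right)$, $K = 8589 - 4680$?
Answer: $2404$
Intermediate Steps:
$K = 3909$ ($K = 8589 - 4680 = 3909$)
$Y = -1505$ ($Y = 43 \cdot 5 \left(-5 - 2\right) = 43 \cdot 5 \left(-7\right) = 43 \left(-35\right) = -1505$)
$Y + K = -1505 + 3909 = 2404$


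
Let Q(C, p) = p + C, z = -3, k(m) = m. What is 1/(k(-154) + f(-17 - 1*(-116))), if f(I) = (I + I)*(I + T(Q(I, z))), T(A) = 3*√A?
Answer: 221/3913096 - 27*√6/3913096 ≈ 3.9576e-5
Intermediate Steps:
Q(C, p) = C + p
f(I) = 2*I*(I + 3*√(-3 + I)) (f(I) = (I + I)*(I + 3*√(I - 3)) = (2*I)*(I + 3*√(-3 + I)) = 2*I*(I + 3*√(-3 + I)))
1/(k(-154) + f(-17 - 1*(-116))) = 1/(-154 + 2*(-17 - 1*(-116))*((-17 - 1*(-116)) + 3*√(-3 + (-17 - 1*(-116))))) = 1/(-154 + 2*(-17 + 116)*((-17 + 116) + 3*√(-3 + (-17 + 116)))) = 1/(-154 + 2*99*(99 + 3*√(-3 + 99))) = 1/(-154 + 2*99*(99 + 3*√96)) = 1/(-154 + 2*99*(99 + 3*(4*√6))) = 1/(-154 + 2*99*(99 + 12*√6)) = 1/(-154 + (19602 + 2376*√6)) = 1/(19448 + 2376*√6)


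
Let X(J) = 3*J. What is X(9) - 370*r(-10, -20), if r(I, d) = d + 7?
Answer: 4837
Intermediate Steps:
r(I, d) = 7 + d
X(9) - 370*r(-10, -20) = 3*9 - 370*(7 - 20) = 27 - 370*(-13) = 27 + 4810 = 4837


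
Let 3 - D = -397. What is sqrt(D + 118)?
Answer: sqrt(518) ≈ 22.760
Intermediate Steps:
D = 400 (D = 3 - 1*(-397) = 3 + 397 = 400)
sqrt(D + 118) = sqrt(400 + 118) = sqrt(518)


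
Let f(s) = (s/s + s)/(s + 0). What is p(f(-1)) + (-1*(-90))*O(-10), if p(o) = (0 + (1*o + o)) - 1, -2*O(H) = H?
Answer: 449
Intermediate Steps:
f(s) = (1 + s)/s
O(H) = -H/2
p(o) = -1 + 2*o (p(o) = (0 + (o + o)) - 1 = (0 + 2*o) - 1 = 2*o - 1 = -1 + 2*o)
p(f(-1)) + (-1*(-90))*O(-10) = (-1 + 2*((1 - 1)/(-1))) + (-1*(-90))*(-1/2*(-10)) = (-1 + 2*(-1*0)) + 90*5 = (-1 + 2*0) + 450 = (-1 + 0) + 450 = -1 + 450 = 449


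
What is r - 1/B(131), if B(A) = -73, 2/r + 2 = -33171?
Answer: 33027/2421629 ≈ 0.013638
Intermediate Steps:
r = -2/33173 (r = 2/(-2 - 33171) = 2/(-33173) = 2*(-1/33173) = -2/33173 ≈ -6.0290e-5)
r - 1/B(131) = -2/33173 - 1/(-73) = -2/33173 - 1*(-1/73) = -2/33173 + 1/73 = 33027/2421629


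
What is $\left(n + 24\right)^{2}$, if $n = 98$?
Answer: $14884$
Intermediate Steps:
$\left(n + 24\right)^{2} = \left(98 + 24\right)^{2} = 122^{2} = 14884$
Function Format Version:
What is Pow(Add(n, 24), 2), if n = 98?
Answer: 14884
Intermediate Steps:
Pow(Add(n, 24), 2) = Pow(Add(98, 24), 2) = Pow(122, 2) = 14884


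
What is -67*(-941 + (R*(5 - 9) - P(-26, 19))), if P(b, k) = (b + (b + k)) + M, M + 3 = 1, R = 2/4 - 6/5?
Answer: 302572/5 ≈ 60514.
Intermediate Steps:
R = -7/10 (R = 2*(¼) - 6*⅕ = ½ - 6/5 = -7/10 ≈ -0.70000)
M = -2 (M = -3 + 1 = -2)
P(b, k) = -2 + k + 2*b (P(b, k) = (b + (b + k)) - 2 = (k + 2*b) - 2 = -2 + k + 2*b)
-67*(-941 + (R*(5 - 9) - P(-26, 19))) = -67*(-941 + (-7*(5 - 9)/10 - (-2 + 19 + 2*(-26)))) = -67*(-941 + (-7/10*(-4) - (-2 + 19 - 52))) = -67*(-941 + (14/5 - 1*(-35))) = -67*(-941 + (14/5 + 35)) = -67*(-941 + 189/5) = -67*(-4516/5) = 302572/5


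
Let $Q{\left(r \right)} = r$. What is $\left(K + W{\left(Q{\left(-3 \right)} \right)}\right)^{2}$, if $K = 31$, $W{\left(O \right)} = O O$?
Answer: $1600$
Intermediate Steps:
$W{\left(O \right)} = O^{2}$
$\left(K + W{\left(Q{\left(-3 \right)} \right)}\right)^{2} = \left(31 + \left(-3\right)^{2}\right)^{2} = \left(31 + 9\right)^{2} = 40^{2} = 1600$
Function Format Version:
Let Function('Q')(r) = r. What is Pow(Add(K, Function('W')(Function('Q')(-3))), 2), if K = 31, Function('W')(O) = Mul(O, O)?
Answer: 1600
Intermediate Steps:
Function('W')(O) = Pow(O, 2)
Pow(Add(K, Function('W')(Function('Q')(-3))), 2) = Pow(Add(31, Pow(-3, 2)), 2) = Pow(Add(31, 9), 2) = Pow(40, 2) = 1600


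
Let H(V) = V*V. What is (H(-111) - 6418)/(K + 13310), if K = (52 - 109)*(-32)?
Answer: 5903/15134 ≈ 0.39005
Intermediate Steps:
H(V) = V**2
K = 1824 (K = -57*(-32) = 1824)
(H(-111) - 6418)/(K + 13310) = ((-111)**2 - 6418)/(1824 + 13310) = (12321 - 6418)/15134 = 5903*(1/15134) = 5903/15134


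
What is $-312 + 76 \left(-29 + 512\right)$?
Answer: $36396$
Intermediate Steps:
$-312 + 76 \left(-29 + 512\right) = -312 + 76 \cdot 483 = -312 + 36708 = 36396$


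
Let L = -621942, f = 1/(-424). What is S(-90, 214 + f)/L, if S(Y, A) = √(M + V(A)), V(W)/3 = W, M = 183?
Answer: -√37078482/131851704 ≈ -4.6182e-5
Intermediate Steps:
V(W) = 3*W
f = -1/424 ≈ -0.0023585
S(Y, A) = √(183 + 3*A)
S(-90, 214 + f)/L = √(183 + 3*(214 - 1/424))/(-621942) = √(183 + 3*(90735/424))*(-1/621942) = √(183 + 272205/424)*(-1/621942) = √(349797/424)*(-1/621942) = (√37078482/212)*(-1/621942) = -√37078482/131851704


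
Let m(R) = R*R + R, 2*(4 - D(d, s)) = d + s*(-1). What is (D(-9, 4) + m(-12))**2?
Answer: 81225/4 ≈ 20306.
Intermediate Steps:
D(d, s) = 4 + s/2 - d/2 (D(d, s) = 4 - (d + s*(-1))/2 = 4 - (d - s)/2 = 4 + (s/2 - d/2) = 4 + s/2 - d/2)
m(R) = R + R**2 (m(R) = R**2 + R = R + R**2)
(D(-9, 4) + m(-12))**2 = ((4 + (1/2)*4 - 1/2*(-9)) - 12*(1 - 12))**2 = ((4 + 2 + 9/2) - 12*(-11))**2 = (21/2 + 132)**2 = (285/2)**2 = 81225/4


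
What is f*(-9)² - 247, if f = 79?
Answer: 6152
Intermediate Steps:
f*(-9)² - 247 = 79*(-9)² - 247 = 79*81 - 247 = 6399 - 247 = 6152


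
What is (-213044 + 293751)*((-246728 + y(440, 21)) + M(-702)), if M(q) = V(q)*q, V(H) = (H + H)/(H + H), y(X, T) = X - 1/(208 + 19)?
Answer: -4524977658817/227 ≈ -1.9934e+10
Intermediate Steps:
y(X, T) = -1/227 + X (y(X, T) = X - 1/227 = -1/227 + X)
V(H) = 1 (V(H) = (2*H)/((2*H)) = (2*H)*(1/(2*H)) = 1)
M(q) = q (M(q) = 1*q = q)
(-213044 + 293751)*((-246728 + y(440, 21)) + M(-702)) = (-213044 + 293751)*((-246728 + (-1/227 + 440)) - 702) = 80707*((-246728 + 99879/227) - 702) = 80707*(-55907377/227 - 702) = 80707*(-56066731/227) = -4524977658817/227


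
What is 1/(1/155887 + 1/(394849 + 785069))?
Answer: 183933877266/1335805 ≈ 1.3770e+5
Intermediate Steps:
1/(1/155887 + 1/(394849 + 785069)) = 1/(1/155887 + 1/1179918) = 1/(1335805/183933877266) = 183933877266/1335805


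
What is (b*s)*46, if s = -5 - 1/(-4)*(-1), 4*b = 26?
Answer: -6279/4 ≈ -1569.8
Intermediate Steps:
b = 13/2 (b = (¼)*26 = 13/2 ≈ 6.5000)
s = -21/4 (s = -5 - 1*(-¼)*(-1) = -5 + (¼)*(-1) = -5 - ¼ = -21/4 ≈ -5.2500)
(b*s)*46 = ((13/2)*(-21/4))*46 = -273/8*46 = -6279/4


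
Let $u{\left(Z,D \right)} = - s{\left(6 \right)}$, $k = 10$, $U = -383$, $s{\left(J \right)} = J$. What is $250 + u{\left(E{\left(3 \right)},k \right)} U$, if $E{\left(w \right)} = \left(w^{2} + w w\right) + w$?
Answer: $2548$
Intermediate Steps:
$E{\left(w \right)} = w + 2 w^{2}$ ($E{\left(w \right)} = \left(w^{2} + w^{2}\right) + w = 2 w^{2} + w = w + 2 w^{2}$)
$u{\left(Z,D \right)} = -6$ ($u{\left(Z,D \right)} = \left(-1\right) 6 = -6$)
$250 + u{\left(E{\left(3 \right)},k \right)} U = 250 - -2298 = 250 + 2298 = 2548$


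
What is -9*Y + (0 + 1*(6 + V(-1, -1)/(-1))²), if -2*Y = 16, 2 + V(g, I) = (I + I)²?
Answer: 88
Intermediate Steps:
V(g, I) = -2 + 4*I² (V(g, I) = -2 + (I + I)² = -2 + (2*I)² = -2 + 4*I²)
Y = -8 (Y = -½*16 = -8)
-9*Y + (0 + 1*(6 + V(-1, -1)/(-1))²) = -9*(-8) + (0 + 1*(6 + (-2 + 4*(-1)²)/(-1))²) = 72 + (0 + 1*(6 + (-2 + 4*1)*(-1))²) = 72 + (0 + 1*(6 + (-2 + 4)*(-1))²) = 72 + (0 + 1*(6 + 2*(-1))²) = 72 + (0 + 1*(6 - 2)²) = 72 + (0 + 1*4²) = 72 + (0 + 1*16) = 72 + (0 + 16) = 72 + 16 = 88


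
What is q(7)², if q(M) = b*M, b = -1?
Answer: 49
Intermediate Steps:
q(M) = -M
q(7)² = (-1*7)² = (-7)² = 49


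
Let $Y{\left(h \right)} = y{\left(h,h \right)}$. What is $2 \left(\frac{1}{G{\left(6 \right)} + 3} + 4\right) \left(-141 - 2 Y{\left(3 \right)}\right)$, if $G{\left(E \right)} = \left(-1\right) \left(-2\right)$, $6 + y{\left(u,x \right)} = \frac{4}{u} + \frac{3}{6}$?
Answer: $- \frac{5572}{5} \approx -1114.4$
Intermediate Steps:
$y{\left(u,x \right)} = - \frac{11}{2} + \frac{4}{u}$ ($y{\left(u,x \right)} = -6 + \left(\frac{4}{u} + \frac{3}{6}\right) = -6 + \left(\frac{4}{u} + 3 \cdot \frac{1}{6}\right) = -6 + \left(\frac{4}{u} + \frac{1}{2}\right) = -6 + \left(\frac{1}{2} + \frac{4}{u}\right) = - \frac{11}{2} + \frac{4}{u}$)
$G{\left(E \right)} = 2$
$Y{\left(h \right)} = - \frac{11}{2} + \frac{4}{h}$
$2 \left(\frac{1}{G{\left(6 \right)} + 3} + 4\right) \left(-141 - 2 Y{\left(3 \right)}\right) = 2 \left(\frac{1}{2 + 3} + 4\right) \left(-141 - 2 \left(- \frac{11}{2} + \frac{4}{3}\right)\right) = 2 \left(\frac{1}{5} + 4\right) \left(-141 - 2 \left(- \frac{11}{2} + 4 \cdot \frac{1}{3}\right)\right) = 2 \left(\frac{1}{5} + 4\right) \left(-141 - 2 \left(- \frac{11}{2} + \frac{4}{3}\right)\right) = 2 \cdot \frac{21}{5} \left(-141 - - \frac{25}{3}\right) = \frac{42 \left(-141 + \frac{25}{3}\right)}{5} = \frac{42}{5} \left(- \frac{398}{3}\right) = - \frac{5572}{5}$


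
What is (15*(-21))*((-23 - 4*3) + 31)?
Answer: 1260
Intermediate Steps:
(15*(-21))*((-23 - 4*3) + 31) = -315*((-23 - 12) + 31) = -315*(-35 + 31) = -315*(-4) = 1260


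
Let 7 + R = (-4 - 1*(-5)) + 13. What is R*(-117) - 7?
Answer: -826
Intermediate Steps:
R = 7 (R = -7 + ((-4 - 1*(-5)) + 13) = -7 + ((-4 + 5) + 13) = -7 + (1 + 13) = -7 + 14 = 7)
R*(-117) - 7 = 7*(-117) - 7 = -819 - 7 = -826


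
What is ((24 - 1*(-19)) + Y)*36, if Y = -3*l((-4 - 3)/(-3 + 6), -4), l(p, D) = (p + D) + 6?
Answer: 1584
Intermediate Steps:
l(p, D) = 6 + D + p (l(p, D) = (D + p) + 6 = 6 + D + p)
Y = 1 (Y = -3*(6 - 4 + (-4 - 3)/(-3 + 6)) = -3*(6 - 4 - 7/3) = -3*(-⅓) = 1)
((24 - 1*(-19)) + Y)*36 = ((24 - 1*(-19)) + 1)*36 = ((24 + 19) + 1)*36 = (43 + 1)*36 = 44*36 = 1584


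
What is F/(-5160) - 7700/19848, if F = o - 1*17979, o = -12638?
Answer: 7888253/1422440 ≈ 5.5456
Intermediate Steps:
F = -30617 (F = -12638 - 1*17979 = -12638 - 17979 = -30617)
F/(-5160) - 7700/19848 = -30617/(-5160) - 7700/19848 = -30617*(-1/5160) - 7700*1/19848 = 30617/5160 - 1925/4962 = 7888253/1422440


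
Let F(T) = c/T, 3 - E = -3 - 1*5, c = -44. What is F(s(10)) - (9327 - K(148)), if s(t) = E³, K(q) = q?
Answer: -1110663/121 ≈ -9179.0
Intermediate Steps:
E = 11 (E = 3 - (-3 - 1*5) = 3 - (-3 - 5) = 3 - 1*(-8) = 3 + 8 = 11)
s(t) = 1331 (s(t) = 11³ = 1331)
F(T) = -44/T
F(s(10)) - (9327 - K(148)) = -44/1331 - (9327 - 1*148) = -44*1/1331 - (9327 - 148) = -4/121 - 1*9179 = -4/121 - 9179 = -1110663/121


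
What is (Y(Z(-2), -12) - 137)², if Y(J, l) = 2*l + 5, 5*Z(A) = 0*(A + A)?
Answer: 24336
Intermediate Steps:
Z(A) = 0 (Z(A) = (0*(A + A))/5 = (0*(2*A))/5 = (⅕)*0 = 0)
Y(J, l) = 5 + 2*l
(Y(Z(-2), -12) - 137)² = ((5 + 2*(-12)) - 137)² = ((5 - 24) - 137)² = (-19 - 137)² = (-156)² = 24336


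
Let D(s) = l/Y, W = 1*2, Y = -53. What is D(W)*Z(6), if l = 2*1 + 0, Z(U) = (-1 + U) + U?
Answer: -22/53 ≈ -0.41509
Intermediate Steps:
Z(U) = -1 + 2*U
W = 2
l = 2 (l = 2 + 0 = 2)
D(s) = -2/53 (D(s) = 2/(-53) = 2*(-1/53) = -2/53)
D(W)*Z(6) = -2*(-1 + 2*6)/53 = -2*(-1 + 12)/53 = -2/53*11 = -22/53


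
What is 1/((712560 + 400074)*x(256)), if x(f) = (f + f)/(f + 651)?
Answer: 907/569668608 ≈ 1.5922e-6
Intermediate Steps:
x(f) = 2*f/(651 + f) (x(f) = (2*f)/(651 + f) = 2*f/(651 + f))
1/((712560 + 400074)*x(256)) = 1/((712560 + 400074)*((2*256/(651 + 256)))) = 1/(1112634*((2*256/907))) = 1/(1112634*((2*256*(1/907)))) = 1/(1112634*(512/907)) = (1/1112634)*(907/512) = 907/569668608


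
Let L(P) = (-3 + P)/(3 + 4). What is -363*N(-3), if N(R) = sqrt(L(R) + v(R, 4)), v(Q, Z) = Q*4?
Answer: -1089*I*sqrt(70)/7 ≈ -1301.6*I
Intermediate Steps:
v(Q, Z) = 4*Q
L(P) = -3/7 + P/7 (L(P) = (-3 + P)/7 = (-3 + P)*(1/7) = -3/7 + P/7)
N(R) = sqrt(-3/7 + 29*R/7) (N(R) = sqrt((-3/7 + R/7) + 4*R) = sqrt(-3/7 + 29*R/7))
-363*N(-3) = -363*sqrt(-21 + 203*(-3))/7 = -363*sqrt(-21 - 609)/7 = -363*sqrt(-630)/7 = -363*3*I*sqrt(70)/7 = -1089*I*sqrt(70)/7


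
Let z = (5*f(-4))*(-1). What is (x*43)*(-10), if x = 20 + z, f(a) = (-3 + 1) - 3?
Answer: -19350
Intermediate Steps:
f(a) = -5 (f(a) = -2 - 3 = -5)
z = 25 (z = (5*(-5))*(-1) = -25*(-1) = 25)
x = 45 (x = 20 + 25 = 45)
(x*43)*(-10) = (45*43)*(-10) = 1935*(-10) = -19350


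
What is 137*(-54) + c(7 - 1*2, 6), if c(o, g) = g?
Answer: -7392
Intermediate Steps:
137*(-54) + c(7 - 1*2, 6) = 137*(-54) + 6 = -7398 + 6 = -7392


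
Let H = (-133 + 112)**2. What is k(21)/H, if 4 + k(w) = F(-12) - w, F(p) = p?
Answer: -37/441 ≈ -0.083900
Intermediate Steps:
H = 441 (H = (-21)**2 = 441)
k(w) = -16 - w (k(w) = -4 + (-12 - w) = -16 - w)
k(21)/H = (-16 - 1*21)/441 = (-16 - 21)*(1/441) = -37*1/441 = -37/441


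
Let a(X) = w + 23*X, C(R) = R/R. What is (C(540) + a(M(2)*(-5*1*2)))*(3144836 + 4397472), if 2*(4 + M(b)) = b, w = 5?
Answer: 5249446368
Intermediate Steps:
M(b) = -4 + b/2
C(R) = 1
a(X) = 5 + 23*X
(C(540) + a(M(2)*(-5*1*2)))*(3144836 + 4397472) = (1 + (5 + 23*((-4 + (½)*2)*(-5*1*2))))*(3144836 + 4397472) = (1 + (5 + 23*((-4 + 1)*(-5*2))))*7542308 = (1 + (5 + 23*(-3*(-10))))*7542308 = (1 + (5 + 23*30))*7542308 = (1 + (5 + 690))*7542308 = (1 + 695)*7542308 = 696*7542308 = 5249446368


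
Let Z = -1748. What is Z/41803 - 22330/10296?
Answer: -43248109/19563804 ≈ -2.2106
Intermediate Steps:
Z/41803 - 22330/10296 = -1748/41803 - 22330/10296 = -1748*1/41803 - 22330*1/10296 = -1748/41803 - 1015/468 = -43248109/19563804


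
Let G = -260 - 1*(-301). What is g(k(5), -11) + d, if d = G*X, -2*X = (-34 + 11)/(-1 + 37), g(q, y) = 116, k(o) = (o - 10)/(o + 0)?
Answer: 9295/72 ≈ 129.10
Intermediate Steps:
k(o) = (-10 + o)/o
X = 23/72 (X = -(-34 + 11)/(2*(-1 + 37)) = -(-23)/(2*36) = -½*(-23/36) = 23/72 ≈ 0.31944)
G = 41 (G = -260 + 301 = 41)
d = 943/72 (d = 41*(23/72) = 943/72 ≈ 13.097)
g(k(5), -11) + d = 116 + 943/72 = 9295/72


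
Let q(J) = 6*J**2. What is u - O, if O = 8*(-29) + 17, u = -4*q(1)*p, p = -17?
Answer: 623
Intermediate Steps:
u = 408 (u = -4*(6*1**2)*(-17) = -4*(6*1)*(-17) = -4*6*(-17) = -24*(-17) = -1*(-408) = 408)
O = -215 (O = -232 + 17 = -215)
u - O = 408 - 1*(-215) = 408 + 215 = 623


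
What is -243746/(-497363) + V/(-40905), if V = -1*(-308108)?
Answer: -143271089074/20344633515 ≈ -7.0422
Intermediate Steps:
V = 308108
-243746/(-497363) + V/(-40905) = -243746/(-497363) + 308108/(-40905) = -243746*(-1/497363) + 308108*(-1/40905) = 243746/497363 - 308108/40905 = -143271089074/20344633515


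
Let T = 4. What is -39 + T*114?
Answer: 417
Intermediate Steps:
-39 + T*114 = -39 + 4*114 = -39 + 456 = 417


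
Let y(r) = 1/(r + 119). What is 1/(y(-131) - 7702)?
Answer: -12/92425 ≈ -0.00012983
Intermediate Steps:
y(r) = 1/(119 + r)
1/(y(-131) - 7702) = 1/(1/(119 - 131) - 7702) = 1/(1/(-12) - 7702) = 1/(-1/12 - 7702) = 1/(-92425/12) = -12/92425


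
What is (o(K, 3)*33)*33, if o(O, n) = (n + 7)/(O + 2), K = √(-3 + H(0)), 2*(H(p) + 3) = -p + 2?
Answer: 2420 - 1210*I*√5 ≈ 2420.0 - 2705.6*I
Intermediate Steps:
H(p) = -2 - p/2 (H(p) = -3 + (-p + 2)/2 = -3 + (2 - p)/2 = -3 + (1 - p/2) = -2 - p/2)
K = I*√5 (K = √(-3 + (-2 - ½*0)) = √(-3 + (-2 + 0)) = √(-3 - 2) = √(-5) = I*√5 ≈ 2.2361*I)
o(O, n) = (7 + n)/(2 + O)
(o(K, 3)*33)*33 = (((7 + 3)/(2 + I*√5))*33)*33 = ((10/(2 + I*√5))*33)*33 = (330/(2 + I*√5))*33 = 10890/(2 + I*√5)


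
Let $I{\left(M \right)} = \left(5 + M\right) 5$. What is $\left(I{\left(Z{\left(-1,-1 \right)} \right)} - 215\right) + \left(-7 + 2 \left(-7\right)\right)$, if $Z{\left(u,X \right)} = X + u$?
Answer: $-221$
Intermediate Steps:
$I{\left(M \right)} = 25 + 5 M$
$\left(I{\left(Z{\left(-1,-1 \right)} \right)} - 215\right) + \left(-7 + 2 \left(-7\right)\right) = \left(\left(25 + 5 \left(-1 - 1\right)\right) - 215\right) + \left(-7 + 2 \left(-7\right)\right) = \left(\left(25 + 5 \left(-2\right)\right) - 215\right) - 21 = \left(\left(25 - 10\right) - 215\right) - 21 = \left(15 - 215\right) - 21 = -200 - 21 = -221$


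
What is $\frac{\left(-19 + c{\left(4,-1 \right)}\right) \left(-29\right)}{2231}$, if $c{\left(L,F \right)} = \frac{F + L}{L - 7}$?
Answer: $\frac{580}{2231} \approx 0.25997$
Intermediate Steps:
$c{\left(L,F \right)} = \frac{F + L}{-7 + L}$
$\frac{\left(-19 + c{\left(4,-1 \right)}\right) \left(-29\right)}{2231} = \frac{\left(-19 + \frac{-1 + 4}{-7 + 4}\right) \left(-29\right)}{2231} = \left(-19 + \frac{1}{-3} \cdot 3\right) \left(-29\right) \frac{1}{2231} = \left(-19 - 1\right) \left(-29\right) \frac{1}{2231} = \left(-20\right) \left(-29\right) \frac{1}{2231} = 580 \cdot \frac{1}{2231} = \frac{580}{2231}$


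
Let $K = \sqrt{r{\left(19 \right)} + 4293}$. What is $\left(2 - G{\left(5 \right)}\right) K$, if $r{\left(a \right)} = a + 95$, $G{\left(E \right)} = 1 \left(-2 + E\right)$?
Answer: $- \sqrt{4407} \approx -66.385$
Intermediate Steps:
$G{\left(E \right)} = -2 + E$
$r{\left(a \right)} = 95 + a$
$K = \sqrt{4407}$ ($K = \sqrt{\left(95 + 19\right) + 4293} = \sqrt{114 + 4293} = \sqrt{4407} \approx 66.385$)
$\left(2 - G{\left(5 \right)}\right) K = \left(2 - \left(-2 + 5\right)\right) \sqrt{4407} = \left(2 - 3\right) \sqrt{4407} = - \sqrt{4407}$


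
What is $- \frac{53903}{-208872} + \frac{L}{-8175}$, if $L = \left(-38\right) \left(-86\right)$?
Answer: $- \frac{80645557}{569176200} \approx -0.14169$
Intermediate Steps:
$L = 3268$
$- \frac{53903}{-208872} + \frac{L}{-8175} = - \frac{53903}{-208872} + \frac{3268}{-8175} = \left(-53903\right) \left(- \frac{1}{208872}\right) + 3268 \left(- \frac{1}{8175}\right) = \frac{53903}{208872} - \frac{3268}{8175} = - \frac{80645557}{569176200}$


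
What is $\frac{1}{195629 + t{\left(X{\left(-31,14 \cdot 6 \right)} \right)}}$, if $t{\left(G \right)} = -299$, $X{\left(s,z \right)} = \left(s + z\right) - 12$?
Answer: $\frac{1}{195330} \approx 5.1195 \cdot 10^{-6}$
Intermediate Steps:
$X{\left(s,z \right)} = -12 + s + z$
$\frac{1}{195629 + t{\left(X{\left(-31,14 \cdot 6 \right)} \right)}} = \frac{1}{195629 - 299} = \frac{1}{195330}$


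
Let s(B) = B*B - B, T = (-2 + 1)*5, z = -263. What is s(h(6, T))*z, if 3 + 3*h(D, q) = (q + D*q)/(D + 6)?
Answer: -1998011/1296 ≈ -1541.7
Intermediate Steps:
T = -5 (T = -1*5 = -5)
h(D, q) = -1 + (q + D*q)/(3*(6 + D)) (h(D, q) = -1 + ((q + D*q)/(D + 6))/3 = -1 + ((q + D*q)/(6 + D))/3 = -1 + (q + D*q)/(3*(6 + D)))
s(B) = B² - B
s(h(6, T))*z = (((-18 - 5 - 3*6 + 6*(-5))/(3*(6 + 6)))*(-1 + (-18 - 5 - 3*6 + 6*(-5))/(3*(6 + 6))))*(-263) = (((⅓)*(-18 - 5 - 18 - 30)/12)*(-1 + (⅓)*(-18 - 5 - 18 - 30)/12))*(-263) = (((⅓)*(1/12)*(-71))*(-1 + (⅓)*(1/12)*(-71)))*(-263) = -71*(-1 - 71/36)/36*(-263) = -71/36*(-107/36)*(-263) = (7597/1296)*(-263) = -1998011/1296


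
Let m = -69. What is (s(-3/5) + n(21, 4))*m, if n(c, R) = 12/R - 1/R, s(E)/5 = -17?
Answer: 22701/4 ≈ 5675.3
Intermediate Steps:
s(E) = -85 (s(E) = 5*(-17) = -85)
n(c, R) = 11/R
(s(-3/5) + n(21, 4))*m = (-85 + 11/4)*(-69) = -329/4*(-69) = 22701/4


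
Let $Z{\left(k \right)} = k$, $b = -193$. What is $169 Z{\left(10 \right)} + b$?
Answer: $1497$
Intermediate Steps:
$169 Z{\left(10 \right)} + b = 169 \cdot 10 - 193 = 1690 - 193 = 1497$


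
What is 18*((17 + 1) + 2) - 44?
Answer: 316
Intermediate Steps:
18*((17 + 1) + 2) - 44 = 18*(18 + 2) - 44 = 18*20 - 44 = 360 - 44 = 316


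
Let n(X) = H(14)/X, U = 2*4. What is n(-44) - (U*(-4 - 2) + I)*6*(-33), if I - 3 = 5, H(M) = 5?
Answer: -348485/44 ≈ -7920.1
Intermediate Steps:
U = 8
n(X) = 5/X
I = 8 (I = 3 + 5 = 8)
n(-44) - (U*(-4 - 2) + I)*6*(-33) = 5/(-44) - (8*(-4 - 2) + 8)*6*(-33) = 5*(-1/44) - (8*(-6) + 8)*6*(-33) = -5/44 - (-48 + 8)*6*(-33) = -5/44 - (-40*6)*(-33) = -5/44 - (-240)*(-33) = -5/44 - 1*7920 = -5/44 - 7920 = -348485/44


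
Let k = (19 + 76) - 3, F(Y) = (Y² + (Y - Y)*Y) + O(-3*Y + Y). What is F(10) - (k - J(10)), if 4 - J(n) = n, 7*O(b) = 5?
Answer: 19/7 ≈ 2.7143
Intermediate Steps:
O(b) = 5/7 (O(b) = (⅐)*5 = 5/7)
J(n) = 4 - n
F(Y) = 5/7 + Y² (F(Y) = (Y² + (Y - Y)*Y) + 5/7 = (Y² + 0*Y) + 5/7 = (Y² + 0) + 5/7 = Y² + 5/7 = 5/7 + Y²)
k = 92 (k = 95 - 3 = 92)
F(10) - (k - J(10)) = (5/7 + 10²) - (92 - (4 - 1*10)) = (5/7 + 100) - (92 - (4 - 10)) = 705/7 - (92 - 1*(-6)) = 705/7 - (92 + 6) = 705/7 - 1*98 = 705/7 - 98 = 19/7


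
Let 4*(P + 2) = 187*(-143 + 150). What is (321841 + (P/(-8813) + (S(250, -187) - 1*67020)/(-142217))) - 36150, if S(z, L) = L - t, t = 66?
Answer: 1432295069099123/5013433684 ≈ 2.8569e+5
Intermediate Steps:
S(z, L) = -66 + L (S(z, L) = L - 1*66 = L - 66 = -66 + L)
P = 1301/4 (P = -2 + (187*(-143 + 150))/4 = -2 + (187*7)/4 = -2 + (¼)*1309 = -2 + 1309/4 = 1301/4 ≈ 325.25)
(321841 + (P/(-8813) + (S(250, -187) - 1*67020)/(-142217))) - 36150 = (321841 + ((1301/4)/(-8813) + ((-66 - 187) - 1*67020)/(-142217))) - 36150 = (321841 + ((1301/4)*(-1/8813) + (-253 - 67020)*(-1/142217))) - 36150 = (321841 + (-1301/35252 - 67273*(-1/142217))) - 36150 = (321841 + (-1301/35252 + 67273/142217)) - 36150 = (321841 + 2186483479/5013433684) - 36150 = 1613530696775723/5013433684 - 36150 = 1432295069099123/5013433684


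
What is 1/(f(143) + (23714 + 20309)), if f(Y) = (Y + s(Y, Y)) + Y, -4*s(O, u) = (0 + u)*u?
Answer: 4/156787 ≈ 2.5512e-5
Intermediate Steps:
s(O, u) = -u**2/4 (s(O, u) = -(0 + u)*u/4 = -u*u/4 = -u**2/4)
f(Y) = 2*Y - Y**2/4 (f(Y) = (Y - Y**2/4) + Y = 2*Y - Y**2/4)
1/(f(143) + (23714 + 20309)) = 1/((1/4)*143*(8 - 1*143) + (23714 + 20309)) = 1/((1/4)*143*(8 - 143) + 44023) = 1/((1/4)*143*(-135) + 44023) = 1/(-19305/4 + 44023) = 1/(156787/4) = 4/156787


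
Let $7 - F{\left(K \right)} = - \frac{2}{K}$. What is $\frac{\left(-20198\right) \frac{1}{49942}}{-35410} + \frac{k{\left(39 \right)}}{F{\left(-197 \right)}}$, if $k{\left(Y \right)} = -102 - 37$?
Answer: $- \frac{24212667514807}{1217575222470} \approx -19.886$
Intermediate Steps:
$F{\left(K \right)} = 7 + \frac{2}{K}$ ($F{\left(K \right)} = 7 - - \frac{2}{K} = 7 + \frac{2}{K}$)
$k{\left(Y \right)} = -139$
$\frac{\left(-20198\right) \frac{1}{49942}}{-35410} + \frac{k{\left(39 \right)}}{F{\left(-197 \right)}} = \frac{\left(-20198\right) \frac{1}{49942}}{-35410} - \frac{139}{7 + \frac{2}{-197}} = \left(-20198\right) \frac{1}{49942} \left(- \frac{1}{35410}\right) - \frac{139}{7 + 2 \left(- \frac{1}{197}\right)} = \left(- \frac{10099}{24971}\right) \left(- \frac{1}{35410}\right) - \frac{139}{7 - \frac{2}{197}} = \frac{10099}{884223110} - \frac{139}{\frac{1377}{197}} = \frac{10099}{884223110} - \frac{27383}{1377} = - \frac{24212667514807}{1217575222470}$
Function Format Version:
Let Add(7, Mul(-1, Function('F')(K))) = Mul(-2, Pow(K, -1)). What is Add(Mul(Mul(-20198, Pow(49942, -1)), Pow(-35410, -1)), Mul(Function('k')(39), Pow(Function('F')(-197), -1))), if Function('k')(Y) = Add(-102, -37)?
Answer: Rational(-24212667514807, 1217575222470) ≈ -19.886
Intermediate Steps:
Function('F')(K) = Add(7, Mul(2, Pow(K, -1))) (Function('F')(K) = Add(7, Mul(-1, Mul(-2, Pow(K, -1)))) = Add(7, Mul(2, Pow(K, -1))))
Function('k')(Y) = -139
Add(Mul(Mul(-20198, Pow(49942, -1)), Pow(-35410, -1)), Mul(Function('k')(39), Pow(Function('F')(-197), -1))) = Add(Mul(Mul(-20198, Pow(49942, -1)), Pow(-35410, -1)), Mul(-139, Pow(Add(7, Mul(2, Pow(-197, -1))), -1))) = Add(Mul(Mul(-20198, Rational(1, 49942)), Rational(-1, 35410)), Mul(-139, Pow(Add(7, Mul(2, Rational(-1, 197))), -1))) = Add(Mul(Rational(-10099, 24971), Rational(-1, 35410)), Mul(-139, Pow(Add(7, Rational(-2, 197)), -1))) = Add(Rational(10099, 884223110), Mul(-139, Pow(Rational(1377, 197), -1))) = Add(Rational(10099, 884223110), Mul(-139, Rational(197, 1377))) = Add(Rational(10099, 884223110), Rational(-27383, 1377)) = Rational(-24212667514807, 1217575222470)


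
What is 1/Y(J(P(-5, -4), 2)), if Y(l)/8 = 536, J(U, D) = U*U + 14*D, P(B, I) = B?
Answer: 1/4288 ≈ 0.00023321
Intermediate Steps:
J(U, D) = U**2 + 14*D
Y(l) = 4288 (Y(l) = 8*536 = 4288)
1/Y(J(P(-5, -4), 2)) = 1/4288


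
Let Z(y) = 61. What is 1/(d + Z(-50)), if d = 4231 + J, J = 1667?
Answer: 1/5959 ≈ 0.00016781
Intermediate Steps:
d = 5898 (d = 4231 + 1667 = 5898)
1/(d + Z(-50)) = 1/(5898 + 61) = 1/5959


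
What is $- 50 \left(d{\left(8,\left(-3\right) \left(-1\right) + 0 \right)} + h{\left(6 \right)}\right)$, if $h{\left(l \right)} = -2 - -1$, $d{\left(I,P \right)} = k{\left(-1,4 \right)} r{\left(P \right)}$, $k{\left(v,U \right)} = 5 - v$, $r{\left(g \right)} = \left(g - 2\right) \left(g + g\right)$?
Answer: $-1750$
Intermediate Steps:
$r{\left(g \right)} = 2 g \left(-2 + g\right)$ ($r{\left(g \right)} = \left(-2 + g\right) 2 g = 2 g \left(-2 + g\right)$)
$d{\left(I,P \right)} = 12 P \left(-2 + P\right)$ ($d{\left(I,P \right)} = \left(5 - -1\right) 2 P \left(-2 + P\right) = \left(5 + 1\right) 2 P \left(-2 + P\right) = 6 \cdot 2 P \left(-2 + P\right) = 12 P \left(-2 + P\right)$)
$h{\left(l \right)} = -1$ ($h{\left(l \right)} = -2 + 1 = -1$)
$- 50 \left(d{\left(8,\left(-3\right) \left(-1\right) + 0 \right)} + h{\left(6 \right)}\right) = - 50 \left(12 \left(\left(-3\right) \left(-1\right) + 0\right) \left(-2 + \left(\left(-3\right) \left(-1\right) + 0\right)\right) - 1\right) = - 50 \left(12 \left(3 + 0\right) \left(-2 + \left(3 + 0\right)\right) - 1\right) = - 50 \left(12 \cdot 3 \left(-2 + 3\right) - 1\right) = - 50 \left(12 \cdot 3 \cdot 1 - 1\right) = - 50 \left(36 - 1\right) = \left(-50\right) 35 = -1750$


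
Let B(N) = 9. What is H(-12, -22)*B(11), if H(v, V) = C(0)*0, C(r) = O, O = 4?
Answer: 0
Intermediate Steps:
C(r) = 4
H(v, V) = 0 (H(v, V) = 4*0 = 0)
H(-12, -22)*B(11) = 0*9 = 0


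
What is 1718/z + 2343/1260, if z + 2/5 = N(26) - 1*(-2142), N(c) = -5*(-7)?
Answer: 12107423/4570860 ≈ 2.6488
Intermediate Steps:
N(c) = 35
z = 10883/5 (z = -⅖ + (35 - 1*(-2142)) = -⅖ + (35 + 2142) = -⅖ + 2177 = 10883/5 ≈ 2176.6)
1718/z + 2343/1260 = 1718/(10883/5) + 2343/1260 = 1718*(5/10883) + 2343*(1/1260) = 8590/10883 + 781/420 = 12107423/4570860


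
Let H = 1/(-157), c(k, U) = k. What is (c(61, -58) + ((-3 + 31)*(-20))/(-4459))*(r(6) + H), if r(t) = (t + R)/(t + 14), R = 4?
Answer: 6035235/200018 ≈ 30.173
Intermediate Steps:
r(t) = (4 + t)/(14 + t) (r(t) = (t + 4)/(t + 14) = (4 + t)/(14 + t))
H = -1/157 ≈ -0.0063694
(c(61, -58) + ((-3 + 31)*(-20))/(-4459))*(r(6) + H) = (61 + ((-3 + 31)*(-20))/(-4459))*((4 + 6)/(14 + 6) - 1/157) = (61 + (28*(-20))*(-1/4459))*(10/20 - 1/157) = (61 - 560*(-1/4459))*((1/20)*10 - 1/157) = (61 + 80/637)*(½ - 1/157) = (38937/637)*(155/314) = 6035235/200018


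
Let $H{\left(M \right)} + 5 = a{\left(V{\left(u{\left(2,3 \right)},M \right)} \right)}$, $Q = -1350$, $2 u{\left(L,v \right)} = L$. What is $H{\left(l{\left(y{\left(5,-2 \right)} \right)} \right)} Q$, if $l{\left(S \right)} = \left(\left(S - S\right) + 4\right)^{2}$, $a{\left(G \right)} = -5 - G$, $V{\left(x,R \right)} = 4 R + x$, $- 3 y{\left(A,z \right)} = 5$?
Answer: $101250$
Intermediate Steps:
$u{\left(L,v \right)} = \frac{L}{2}$
$y{\left(A,z \right)} = - \frac{5}{3}$ ($y{\left(A,z \right)} = \left(- \frac{1}{3}\right) 5 = - \frac{5}{3}$)
$V{\left(x,R \right)} = x + 4 R$
$l{\left(S \right)} = 16$ ($l{\left(S \right)} = \left(0 + 4\right)^{2} = 4^{2} = 16$)
$H{\left(M \right)} = -11 - 4 M$ ($H{\left(M \right)} = -5 - \left(5 + 1 + 4 M\right) = -5 - \left(6 + 4 M\right) = -11 - 4 M$)
$H{\left(l{\left(y{\left(5,-2 \right)} \right)} \right)} Q = \left(-11 - 64\right) \left(-1350\right) = \left(-75\right) \left(-1350\right) = 101250$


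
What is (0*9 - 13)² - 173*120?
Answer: -20591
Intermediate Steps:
(0*9 - 13)² - 173*120 = (0 - 13)² - 20760 = (-13)² - 20760 = 169 - 20760 = -20591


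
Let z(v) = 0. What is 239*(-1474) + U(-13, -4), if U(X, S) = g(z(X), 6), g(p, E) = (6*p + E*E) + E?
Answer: -352244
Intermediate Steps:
g(p, E) = E + E² + 6*p (g(p, E) = (6*p + E²) + E = (E² + 6*p) + E = E + E² + 6*p)
U(X, S) = 42 (U(X, S) = 6 + 6² + 6*0 = 6 + 36 + 0 = 42)
239*(-1474) + U(-13, -4) = 239*(-1474) + 42 = -352286 + 42 = -352244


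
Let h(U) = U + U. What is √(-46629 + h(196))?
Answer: I*√46237 ≈ 215.03*I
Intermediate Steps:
h(U) = 2*U
√(-46629 + h(196)) = √(-46629 + 2*196) = √(-46629 + 392) = √(-46237) = I*√46237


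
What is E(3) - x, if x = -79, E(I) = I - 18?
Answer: 64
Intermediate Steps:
E(I) = -18 + I
E(3) - x = (-18 + 3) - 1*(-79) = -15 + 79 = 64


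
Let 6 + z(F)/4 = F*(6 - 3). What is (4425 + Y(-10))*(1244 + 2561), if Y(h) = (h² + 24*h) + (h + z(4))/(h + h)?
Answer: 32603523/2 ≈ 1.6302e+7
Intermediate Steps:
z(F) = -24 + 12*F (z(F) = -24 + 4*(F*(6 - 3)) = -24 + 4*(F*3) = -24 + 4*(3*F) = -24 + 12*F)
Y(h) = h² + 24*h + (24 + h)/(2*h) (Y(h) = (h² + 24*h) + (h + (-24 + 12*4))/(h + h) = (h² + 24*h) + (h + (-24 + 48))/((2*h)) = (h² + 24*h) + (h + 24)*(1/(2*h)) = (h² + 24*h) + (24 + h)*(1/(2*h)) = (h² + 24*h) + (24 + h)/(2*h) = h² + 24*h + (24 + h)/(2*h))
(4425 + Y(-10))*(1244 + 2561) = (4425 + (½ + (-10)² + 12/(-10) + 24*(-10)))*(1244 + 2561) = (4425 + (½ + 100 + 12*(-⅒) - 240))*3805 = (4425 + (½ + 100 - 6/5 - 240))*3805 = (4425 - 1407/10)*3805 = (42843/10)*3805 = 32603523/2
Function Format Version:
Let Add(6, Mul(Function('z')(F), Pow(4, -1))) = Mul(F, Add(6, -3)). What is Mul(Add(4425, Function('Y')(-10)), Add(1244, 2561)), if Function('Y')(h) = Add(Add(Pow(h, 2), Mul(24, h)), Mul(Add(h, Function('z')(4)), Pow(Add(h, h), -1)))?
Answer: Rational(32603523, 2) ≈ 1.6302e+7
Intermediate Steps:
Function('z')(F) = Add(-24, Mul(12, F)) (Function('z')(F) = Add(-24, Mul(4, Mul(F, Add(6, -3)))) = Add(-24, Mul(4, Mul(F, 3))) = Add(-24, Mul(4, Mul(3, F))) = Add(-24, Mul(12, F)))
Function('Y')(h) = Add(Pow(h, 2), Mul(24, h), Mul(Rational(1, 2), Pow(h, -1), Add(24, h))) (Function('Y')(h) = Add(Add(Pow(h, 2), Mul(24, h)), Mul(Add(h, Add(-24, Mul(12, 4))), Pow(Add(h, h), -1))) = Add(Add(Pow(h, 2), Mul(24, h)), Mul(Add(h, Add(-24, 48)), Pow(Mul(2, h), -1))) = Add(Add(Pow(h, 2), Mul(24, h)), Mul(Add(h, 24), Mul(Rational(1, 2), Pow(h, -1)))) = Add(Add(Pow(h, 2), Mul(24, h)), Mul(Add(24, h), Mul(Rational(1, 2), Pow(h, -1)))) = Add(Add(Pow(h, 2), Mul(24, h)), Mul(Rational(1, 2), Pow(h, -1), Add(24, h))) = Add(Pow(h, 2), Mul(24, h), Mul(Rational(1, 2), Pow(h, -1), Add(24, h))))
Mul(Add(4425, Function('Y')(-10)), Add(1244, 2561)) = Mul(Add(4425, Add(Rational(1, 2), Pow(-10, 2), Mul(12, Pow(-10, -1)), Mul(24, -10))), Add(1244, 2561)) = Mul(Add(4425, Add(Rational(1, 2), 100, Mul(12, Rational(-1, 10)), -240)), 3805) = Mul(Add(4425, Add(Rational(1, 2), 100, Rational(-6, 5), -240)), 3805) = Mul(Add(4425, Rational(-1407, 10)), 3805) = Mul(Rational(42843, 10), 3805) = Rational(32603523, 2)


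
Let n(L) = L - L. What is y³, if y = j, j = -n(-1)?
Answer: 0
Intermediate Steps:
n(L) = 0
j = 0 (j = -1*0 = 0)
y = 0
y³ = 0³ = 0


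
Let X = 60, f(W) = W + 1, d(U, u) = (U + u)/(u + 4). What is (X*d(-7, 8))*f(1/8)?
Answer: 45/8 ≈ 5.6250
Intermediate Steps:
d(U, u) = (U + u)/(4 + u)
f(W) = 1 + W
(X*d(-7, 8))*f(1/8) = (60*((-7 + 8)/(4 + 8)))*(1 + 1/8) = (60*(1/12))*(1 + 1/8) = (60*((1/12)*1))*(9/8) = (60*(1/12))*(9/8) = 5*(9/8) = 45/8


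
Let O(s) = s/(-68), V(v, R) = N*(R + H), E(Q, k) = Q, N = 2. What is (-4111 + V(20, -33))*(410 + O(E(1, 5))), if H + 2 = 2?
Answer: -116450583/68 ≈ -1.7125e+6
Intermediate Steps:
H = 0 (H = -2 + 2 = 0)
V(v, R) = 2*R (V(v, R) = 2*(R + 0) = 2*R)
O(s) = -s/68 (O(s) = s*(-1/68) = -s/68)
(-4111 + V(20, -33))*(410 + O(E(1, 5))) = (-4111 + 2*(-33))*(410 - 1/68*1) = (-4111 - 66)*(410 - 1/68) = -4177*27879/68 = -116450583/68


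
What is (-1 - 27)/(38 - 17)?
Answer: -4/3 ≈ -1.3333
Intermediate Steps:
(-1 - 27)/(38 - 17) = -28/21 = (1/21)*(-28) = -4/3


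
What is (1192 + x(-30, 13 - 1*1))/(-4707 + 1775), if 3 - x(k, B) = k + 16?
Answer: -1209/2932 ≈ -0.41235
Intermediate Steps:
x(k, B) = -13 - k (x(k, B) = 3 - (k + 16) = 3 - (16 + k) = 3 + (-16 - k) = -13 - k)
(1192 + x(-30, 13 - 1*1))/(-4707 + 1775) = (1192 + (-13 - 1*(-30)))/(-4707 + 1775) = (1192 + (-13 + 30))/(-2932) = (1192 + 17)*(-1/2932) = 1209*(-1/2932) = -1209/2932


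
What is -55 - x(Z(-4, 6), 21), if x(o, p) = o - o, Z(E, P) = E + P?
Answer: -55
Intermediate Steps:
x(o, p) = 0
-55 - x(Z(-4, 6), 21) = -55 - 1*0 = -55 + 0 = -55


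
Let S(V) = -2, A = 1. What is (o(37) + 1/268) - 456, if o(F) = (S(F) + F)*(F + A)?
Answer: 234233/268 ≈ 874.00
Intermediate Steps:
o(F) = (1 + F)*(-2 + F) (o(F) = (-2 + F)*(F + 1) = (-2 + F)*(1 + F) = (1 + F)*(-2 + F))
(o(37) + 1/268) - 456 = ((-2 + 37² - 1*37) + 1/268) - 456 = ((-2 + 1369 - 37) + 1/268) - 456 = (1330 + 1/268) - 456 = 356441/268 - 456 = 234233/268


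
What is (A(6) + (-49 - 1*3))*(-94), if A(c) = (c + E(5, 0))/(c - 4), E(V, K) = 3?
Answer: 4465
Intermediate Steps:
A(c) = (3 + c)/(-4 + c) (A(c) = (c + 3)/(c - 4) = (3 + c)/(-4 + c))
(A(6) + (-49 - 1*3))*(-94) = ((3 + 6)/(-4 + 6) + (-49 - 1*3))*(-94) = (9/2 + (-49 - 3))*(-94) = ((½)*9 - 52)*(-94) = (9/2 - 52)*(-94) = -95/2*(-94) = 4465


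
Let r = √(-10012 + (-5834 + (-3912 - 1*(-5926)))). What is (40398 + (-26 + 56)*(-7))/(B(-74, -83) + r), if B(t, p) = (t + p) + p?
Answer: -1205640/8929 - 10047*I*√3458/8929 ≈ -135.03 - 66.168*I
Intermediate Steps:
B(t, p) = t + 2*p (B(t, p) = (p + t) + p = t + 2*p)
r = 2*I*√3458 (r = √(-10012 + (-5834 + (-3912 + 5926))) = √(-10012 + (-5834 + 2014)) = √(-10012 - 3820) = √(-13832) = 2*I*√3458 ≈ 117.61*I)
(40398 + (-26 + 56)*(-7))/(B(-74, -83) + r) = (40398 + (-26 + 56)*(-7))/((-74 + 2*(-83)) + 2*I*√3458) = (40398 + 30*(-7))/((-74 - 166) + 2*I*√3458) = (40398 - 210)/(-240 + 2*I*√3458) = 40188/(-240 + 2*I*√3458)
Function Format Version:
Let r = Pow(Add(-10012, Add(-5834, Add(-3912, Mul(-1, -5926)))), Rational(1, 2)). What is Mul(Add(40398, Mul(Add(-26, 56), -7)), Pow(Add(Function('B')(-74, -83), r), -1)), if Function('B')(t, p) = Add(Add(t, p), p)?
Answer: Add(Rational(-1205640, 8929), Mul(Rational(-10047, 8929), I, Pow(3458, Rational(1, 2)))) ≈ Add(-135.03, Mul(-66.168, I))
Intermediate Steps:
Function('B')(t, p) = Add(t, Mul(2, p)) (Function('B')(t, p) = Add(Add(p, t), p) = Add(t, Mul(2, p)))
r = Mul(2, I, Pow(3458, Rational(1, 2))) (r = Pow(Add(-10012, Add(-5834, Add(-3912, 5926))), Rational(1, 2)) = Pow(Add(-10012, Add(-5834, 2014)), Rational(1, 2)) = Pow(Add(-10012, -3820), Rational(1, 2)) = Pow(-13832, Rational(1, 2)) = Mul(2, I, Pow(3458, Rational(1, 2))) ≈ Mul(117.61, I))
Mul(Add(40398, Mul(Add(-26, 56), -7)), Pow(Add(Function('B')(-74, -83), r), -1)) = Mul(Add(40398, Mul(Add(-26, 56), -7)), Pow(Add(Add(-74, Mul(2, -83)), Mul(2, I, Pow(3458, Rational(1, 2)))), -1)) = Mul(Add(40398, Mul(30, -7)), Pow(Add(Add(-74, -166), Mul(2, I, Pow(3458, Rational(1, 2)))), -1)) = Mul(Add(40398, -210), Pow(Add(-240, Mul(2, I, Pow(3458, Rational(1, 2)))), -1)) = Mul(40188, Pow(Add(-240, Mul(2, I, Pow(3458, Rational(1, 2)))), -1))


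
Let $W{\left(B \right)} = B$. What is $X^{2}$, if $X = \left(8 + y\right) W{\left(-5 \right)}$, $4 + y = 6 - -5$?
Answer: $5625$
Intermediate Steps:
$y = 7$ ($y = -4 + \left(6 - -5\right) = -4 + \left(6 + 5\right) = -4 + 11 = 7$)
$X = -75$ ($X = \left(8 + 7\right) \left(-5\right) = 15 \left(-5\right) = -75$)
$X^{2} = \left(-75\right)^{2} = 5625$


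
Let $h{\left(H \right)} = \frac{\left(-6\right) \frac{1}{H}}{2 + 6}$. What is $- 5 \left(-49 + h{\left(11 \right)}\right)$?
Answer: $\frac{10795}{44} \approx 245.34$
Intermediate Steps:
$h{\left(H \right)} = - \frac{3}{4 H}$ ($h{\left(H \right)} = \frac{\left(-6\right) \frac{1}{H}}{8} = - \frac{6}{H} \frac{1}{8} = - \frac{3}{4 H}$)
$- 5 \left(-49 + h{\left(11 \right)}\right) = - 5 \left(-49 - \frac{3}{4 \cdot 11}\right) = - 5 \left(-49 - \frac{3}{44}\right) = \left(-5\right) \left(- \frac{2159}{44}\right) = \frac{10795}{44}$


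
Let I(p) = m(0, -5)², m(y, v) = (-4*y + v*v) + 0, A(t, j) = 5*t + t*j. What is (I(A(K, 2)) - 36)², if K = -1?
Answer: 346921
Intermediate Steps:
A(t, j) = 5*t + j*t
m(y, v) = v² - 4*y (m(y, v) = (-4*y + v²) + 0 = (v² - 4*y) + 0 = v² - 4*y)
I(p) = 625 (I(p) = ((-5)² - 4*0)² = (25 + 0)² = 25² = 625)
(I(A(K, 2)) - 36)² = (625 - 36)² = 589² = 346921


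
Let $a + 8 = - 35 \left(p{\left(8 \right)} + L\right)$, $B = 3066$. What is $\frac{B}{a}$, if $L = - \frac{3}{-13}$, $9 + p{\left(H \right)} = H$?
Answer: $\frac{6643}{41} \approx 162.02$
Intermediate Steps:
$p{\left(H \right)} = -9 + H$
$L = \frac{3}{13}$ ($L = \left(-3\right) \left(- \frac{1}{13}\right) = \frac{3}{13} \approx 0.23077$)
$a = \frac{246}{13}$ ($a = -8 - 35 \left(\left(-9 + 8\right) + \frac{3}{13}\right) = -8 - 35 \left(-1 + \frac{3}{13}\right) = -8 - - \frac{350}{13} = -8 + \frac{350}{13} = \frac{246}{13} \approx 18.923$)
$\frac{B}{a} = \frac{3066}{\frac{246}{13}} = 3066 \cdot \frac{13}{246} = \frac{6643}{41}$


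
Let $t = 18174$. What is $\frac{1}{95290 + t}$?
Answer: $\frac{1}{113464} \approx 8.8134 \cdot 10^{-6}$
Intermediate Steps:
$\frac{1}{95290 + t} = \frac{1}{95290 + 18174} = \frac{1}{113464}$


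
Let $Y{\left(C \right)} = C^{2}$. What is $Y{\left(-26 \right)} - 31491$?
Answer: $-30815$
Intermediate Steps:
$Y{\left(-26 \right)} - 31491 = \left(-26\right)^{2} - 31491 = 676 - 31491 = -30815$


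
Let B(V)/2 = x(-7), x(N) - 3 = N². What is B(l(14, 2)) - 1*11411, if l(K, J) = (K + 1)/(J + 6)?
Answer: -11307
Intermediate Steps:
x(N) = 3 + N²
l(K, J) = (1 + K)/(6 + J)
B(V) = 104 (B(V) = 2*(3 + (-7)²) = 2*(3 + 49) = 2*52 = 104)
B(l(14, 2)) - 1*11411 = 104 - 1*11411 = 104 - 11411 = -11307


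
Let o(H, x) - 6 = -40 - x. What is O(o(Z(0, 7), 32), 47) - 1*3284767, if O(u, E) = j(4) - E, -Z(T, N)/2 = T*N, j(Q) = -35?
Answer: -3284849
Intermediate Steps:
Z(T, N) = -2*N*T (Z(T, N) = -2*T*N = -2*N*T)
o(H, x) = -34 - x (o(H, x) = 6 + (-40 - x) = -34 - x)
O(u, E) = -35 - E
O(o(Z(0, 7), 32), 47) - 1*3284767 = (-35 - 1*47) - 1*3284767 = (-35 - 47) - 3284767 = -82 - 3284767 = -3284849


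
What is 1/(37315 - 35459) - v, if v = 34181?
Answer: -63439935/1856 ≈ -34181.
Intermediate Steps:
1/(37315 - 35459) - v = 1/(37315 - 35459) - 1*34181 = 1/1856 - 34181 = -63439935/1856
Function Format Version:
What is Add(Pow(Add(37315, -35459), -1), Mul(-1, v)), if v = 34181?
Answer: Rational(-63439935, 1856) ≈ -34181.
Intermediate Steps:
Add(Pow(Add(37315, -35459), -1), Mul(-1, v)) = Add(Pow(Add(37315, -35459), -1), Mul(-1, 34181)) = Add(Pow(1856, -1), -34181) = Add(Rational(1, 1856), -34181) = Rational(-63439935, 1856)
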